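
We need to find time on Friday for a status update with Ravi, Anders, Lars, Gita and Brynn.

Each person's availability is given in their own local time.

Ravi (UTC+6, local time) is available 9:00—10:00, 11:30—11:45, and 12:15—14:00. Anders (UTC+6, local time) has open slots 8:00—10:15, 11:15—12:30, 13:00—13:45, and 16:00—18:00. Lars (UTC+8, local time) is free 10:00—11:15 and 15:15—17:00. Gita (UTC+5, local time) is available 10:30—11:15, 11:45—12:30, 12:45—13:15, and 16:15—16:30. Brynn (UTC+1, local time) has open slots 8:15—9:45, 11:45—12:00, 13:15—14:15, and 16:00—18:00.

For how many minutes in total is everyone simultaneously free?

15 minutes

Ravi → UTC: 03:00–04:00, 05:30–05:45, 06:15–08:00.
Anders → UTC: 02:00–04:15, 05:15–06:30, 07:00–07:45, 10:00–12:00.
Lars → UTC: 02:00–03:15, 07:15–09:00.
Gita → UTC: 05:30–06:15, 06:45–07:30, 07:45–08:15, 11:15–11:30.
Brynn → UTC: 07:15–08:45, 10:45–11:00, 12:15–13:15, 15:00–17:00.
Ravi ∩ Anders: 03:00–04:00, 05:30–05:45, 06:15–06:30, 07:00–07:45.
Ravi ∩ Anders ∩ Lars: 03:00–03:15, 07:15–07:45.
Ravi ∩ Anders ∩ Lars ∩ Gita: 07:15–07:30.
Ravi ∩ Anders ∩ Lars ∩ Gita ∩ Brynn: 07:15–07:30.
Total common minutes: 15.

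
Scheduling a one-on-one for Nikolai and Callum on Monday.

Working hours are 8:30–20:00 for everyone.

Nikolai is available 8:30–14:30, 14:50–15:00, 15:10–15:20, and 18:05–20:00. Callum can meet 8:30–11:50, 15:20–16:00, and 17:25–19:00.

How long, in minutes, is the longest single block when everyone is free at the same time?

200 minutes

Nikolai ∩ Callum: 08:30–11:50, 18:05–19:00.
Common window lengths: 200, 55 min; longest is 200.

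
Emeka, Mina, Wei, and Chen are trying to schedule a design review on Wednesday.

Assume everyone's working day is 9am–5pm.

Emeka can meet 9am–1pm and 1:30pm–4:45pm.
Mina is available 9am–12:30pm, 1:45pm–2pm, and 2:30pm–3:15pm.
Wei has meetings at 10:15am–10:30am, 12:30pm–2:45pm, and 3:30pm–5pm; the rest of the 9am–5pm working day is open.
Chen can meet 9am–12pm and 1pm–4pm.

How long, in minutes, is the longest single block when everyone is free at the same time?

90 minutes

Wei free within 09:00–17:00: 09:00–10:15, 10:30–12:30, 14:45–15:30.
Emeka ∩ Mina: 09:00–12:30, 13:45–14:00, 14:30–15:15.
Emeka ∩ Mina ∩ Wei: 09:00–10:15, 10:30–12:30, 14:45–15:15.
Emeka ∩ Mina ∩ Wei ∩ Chen: 09:00–10:15, 10:30–12:00, 14:45–15:15.
Common window lengths: 75, 90, 30 min; longest is 90.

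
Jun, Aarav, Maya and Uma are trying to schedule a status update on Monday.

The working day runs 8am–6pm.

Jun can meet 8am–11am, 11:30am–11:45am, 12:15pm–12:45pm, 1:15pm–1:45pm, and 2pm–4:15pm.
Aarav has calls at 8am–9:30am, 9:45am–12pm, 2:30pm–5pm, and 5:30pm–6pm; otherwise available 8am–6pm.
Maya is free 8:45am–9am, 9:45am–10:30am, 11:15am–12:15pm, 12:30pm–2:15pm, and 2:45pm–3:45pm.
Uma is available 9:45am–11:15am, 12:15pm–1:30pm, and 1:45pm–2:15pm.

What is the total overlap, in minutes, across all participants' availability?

45 minutes

Aarav free within 08:00–18:00: 09:30–09:45, 12:00–14:30, 17:00–17:30.
Jun ∩ Aarav: 09:30–09:45, 12:15–12:45, 13:15–13:45, 14:00–14:30.
Jun ∩ Aarav ∩ Maya: 12:30–12:45, 13:15–13:45, 14:00–14:15.
Jun ∩ Aarav ∩ Maya ∩ Uma: 12:30–12:45, 13:15–13:30, 14:00–14:15.
Total common minutes: 15 + 15 + 15 = 45.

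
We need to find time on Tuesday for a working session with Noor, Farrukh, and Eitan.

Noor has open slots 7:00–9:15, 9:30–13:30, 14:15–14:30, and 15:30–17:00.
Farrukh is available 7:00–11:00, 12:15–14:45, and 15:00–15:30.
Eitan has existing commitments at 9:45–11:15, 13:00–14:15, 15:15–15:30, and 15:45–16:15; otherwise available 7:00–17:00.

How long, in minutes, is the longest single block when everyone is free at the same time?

135 minutes

Eitan free within 07:00–17:00: 07:00–09:45, 11:15–13:00, 14:15–15:15, 15:30–15:45, 16:15–17:00.
Noor ∩ Farrukh: 07:00–09:15, 09:30–11:00, 12:15–13:30, 14:15–14:30.
Noor ∩ Farrukh ∩ Eitan: 07:00–09:15, 09:30–09:45, 12:15–13:00, 14:15–14:30.
Common window lengths: 135, 15, 45, 15 min; longest is 135.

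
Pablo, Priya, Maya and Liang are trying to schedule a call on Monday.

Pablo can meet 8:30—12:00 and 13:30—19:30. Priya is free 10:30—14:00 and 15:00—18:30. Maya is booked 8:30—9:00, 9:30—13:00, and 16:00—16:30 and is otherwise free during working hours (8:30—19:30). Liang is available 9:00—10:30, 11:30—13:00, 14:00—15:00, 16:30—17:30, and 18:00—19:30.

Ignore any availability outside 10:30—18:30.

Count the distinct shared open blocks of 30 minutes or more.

Maya free within 08:30–19:30: 09:00–09:30, 13:00–16:00, 16:30–19:30.
Pablo ∩ Priya: 10:30–12:00, 13:30–14:00, 15:00–18:30.
Pablo ∩ Priya ∩ Maya: 13:30–14:00, 15:00–16:00, 16:30–18:30.
Pablo ∩ Priya ∩ Maya ∩ Liang: 16:30–17:30, 18:00–18:30.
Restricted to 10:30–18:30: 16:30–17:30, 18:00–18:30.
Windows ≥ 30 min: 16:30–17:30, 18:00–18:30.
That's 2 windows.

2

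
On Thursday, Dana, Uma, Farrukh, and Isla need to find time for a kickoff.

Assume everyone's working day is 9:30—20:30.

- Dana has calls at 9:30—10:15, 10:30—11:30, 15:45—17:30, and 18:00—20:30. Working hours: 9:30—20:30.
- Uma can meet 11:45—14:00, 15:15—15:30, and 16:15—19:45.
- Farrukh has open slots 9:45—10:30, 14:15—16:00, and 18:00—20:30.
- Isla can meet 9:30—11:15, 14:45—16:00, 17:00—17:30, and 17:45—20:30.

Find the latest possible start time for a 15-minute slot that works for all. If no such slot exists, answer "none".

Dana free within 09:30–20:30: 10:15–10:30, 11:30–15:45, 17:30–18:00.
Dana ∩ Uma: 11:45–14:00, 15:15–15:30, 17:30–18:00.
Dana ∩ Uma ∩ Farrukh: 15:15–15:30.
Dana ∩ Uma ∩ Farrukh ∩ Isla: 15:15–15:30.
Windows ≥ 15 min: 15:15–15:30.
Latest start in the last window 15:15–15:30 is 15:30 − 15 min = 15:15.

15:15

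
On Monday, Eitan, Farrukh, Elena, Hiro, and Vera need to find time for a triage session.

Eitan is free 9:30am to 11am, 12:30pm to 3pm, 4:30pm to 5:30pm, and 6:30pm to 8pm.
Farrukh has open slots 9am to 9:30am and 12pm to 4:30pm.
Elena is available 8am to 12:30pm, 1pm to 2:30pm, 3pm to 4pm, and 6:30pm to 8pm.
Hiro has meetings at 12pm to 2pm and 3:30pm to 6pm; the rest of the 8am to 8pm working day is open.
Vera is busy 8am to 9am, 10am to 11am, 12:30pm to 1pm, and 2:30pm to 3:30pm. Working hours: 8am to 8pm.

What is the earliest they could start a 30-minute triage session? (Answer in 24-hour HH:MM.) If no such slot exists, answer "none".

Hiro free within 08:00–20:00: 08:00–12:00, 14:00–15:30, 18:00–20:00.
Vera free within 08:00–20:00: 09:00–10:00, 11:00–12:30, 13:00–14:30, 15:30–20:00.
Eitan ∩ Farrukh: 12:30–15:00.
Eitan ∩ Farrukh ∩ Elena: 13:00–14:30.
Eitan ∩ Farrukh ∩ Elena ∩ Hiro: 14:00–14:30.
Eitan ∩ Farrukh ∩ Elena ∩ Hiro ∩ Vera: 14:00–14:30.
Windows ≥ 30 min: 14:00–14:30.
Earliest such window starts at 14:00.

14:00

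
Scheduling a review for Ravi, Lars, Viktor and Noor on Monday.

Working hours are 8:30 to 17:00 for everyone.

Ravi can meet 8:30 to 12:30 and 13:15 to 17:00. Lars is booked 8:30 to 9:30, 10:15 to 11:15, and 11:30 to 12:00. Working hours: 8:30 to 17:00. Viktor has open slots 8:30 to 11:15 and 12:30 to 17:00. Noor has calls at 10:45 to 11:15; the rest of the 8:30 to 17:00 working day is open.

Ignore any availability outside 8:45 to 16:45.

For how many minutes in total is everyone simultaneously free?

Lars free within 08:30–17:00: 09:30–10:15, 11:15–11:30, 12:00–17:00.
Noor free within 08:30–17:00: 08:30–10:45, 11:15–17:00.
Ravi ∩ Lars: 09:30–10:15, 11:15–11:30, 12:00–12:30, 13:15–17:00.
Ravi ∩ Lars ∩ Viktor: 09:30–10:15, 13:15–17:00.
Ravi ∩ Lars ∩ Viktor ∩ Noor: 09:30–10:15, 13:15–17:00.
Restricted to 08:45–16:45: 09:30–10:15, 13:15–16:45.
Total common minutes: 45 + 210 = 255.

255 minutes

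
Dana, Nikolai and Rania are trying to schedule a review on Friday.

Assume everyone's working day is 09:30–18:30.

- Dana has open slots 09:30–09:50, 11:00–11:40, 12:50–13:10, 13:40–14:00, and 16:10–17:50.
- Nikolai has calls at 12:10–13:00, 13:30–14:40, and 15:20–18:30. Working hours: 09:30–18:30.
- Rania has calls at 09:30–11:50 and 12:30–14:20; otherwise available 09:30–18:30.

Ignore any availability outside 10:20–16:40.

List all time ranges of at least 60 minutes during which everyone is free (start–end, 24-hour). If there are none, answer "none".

none

Nikolai free within 09:30–18:30: 09:30–12:10, 13:00–13:30, 14:40–15:20.
Rania free within 09:30–18:30: 11:50–12:30, 14:20–18:30.
Dana ∩ Nikolai: 09:30–09:50, 11:00–11:40, 13:00–13:10.
Dana ∩ Nikolai ∩ Rania: (none).
Restricted to 10:20–16:40: (none).
Windows ≥ 60 min: (none).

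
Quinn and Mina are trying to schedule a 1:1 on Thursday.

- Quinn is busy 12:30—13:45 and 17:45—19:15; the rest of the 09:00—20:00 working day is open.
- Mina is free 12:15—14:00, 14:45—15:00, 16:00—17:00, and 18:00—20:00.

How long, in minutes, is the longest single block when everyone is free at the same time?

Quinn free within 09:00–20:00: 09:00–12:30, 13:45–17:45, 19:15–20:00.
Quinn ∩ Mina: 12:15–12:30, 13:45–14:00, 14:45–15:00, 16:00–17:00, 19:15–20:00.
Common window lengths: 15, 15, 15, 60, 45 min; longest is 60.

60 minutes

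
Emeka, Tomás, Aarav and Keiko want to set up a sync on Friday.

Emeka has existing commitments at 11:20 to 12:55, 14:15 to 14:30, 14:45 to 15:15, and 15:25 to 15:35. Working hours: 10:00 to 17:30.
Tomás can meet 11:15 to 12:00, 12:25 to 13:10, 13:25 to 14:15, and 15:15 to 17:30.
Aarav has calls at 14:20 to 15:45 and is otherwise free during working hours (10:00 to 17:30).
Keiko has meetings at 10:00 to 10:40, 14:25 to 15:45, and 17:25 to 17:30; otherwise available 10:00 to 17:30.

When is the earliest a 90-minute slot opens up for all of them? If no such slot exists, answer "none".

Emeka free within 10:00–17:30: 10:00–11:20, 12:55–14:15, 14:30–14:45, 15:15–15:25, 15:35–17:30.
Aarav free within 10:00–17:30: 10:00–14:20, 15:45–17:30.
Keiko free within 10:00–17:30: 10:40–14:25, 15:45–17:25.
Emeka ∩ Tomás: 11:15–11:20, 12:55–13:10, 13:25–14:15, 15:15–15:25, 15:35–17:30.
Emeka ∩ Tomás ∩ Aarav: 11:15–11:20, 12:55–13:10, 13:25–14:15, 15:45–17:30.
Emeka ∩ Tomás ∩ Aarav ∩ Keiko: 11:15–11:20, 12:55–13:10, 13:25–14:15, 15:45–17:25.
Windows ≥ 90 min: 15:45–17:25.
Earliest such window starts at 15:45.

15:45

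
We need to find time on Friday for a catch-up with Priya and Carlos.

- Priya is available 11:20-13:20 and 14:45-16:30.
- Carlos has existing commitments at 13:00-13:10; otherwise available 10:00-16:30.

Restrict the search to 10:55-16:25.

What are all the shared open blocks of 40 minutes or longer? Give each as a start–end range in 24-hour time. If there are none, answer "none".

11:20–13:00, 14:45–16:25

Carlos free within 10:00–16:30: 10:00–13:00, 13:10–16:30.
Priya ∩ Carlos: 11:20–13:00, 13:10–13:20, 14:45–16:30.
Restricted to 10:55–16:25: 11:20–13:00, 13:10–13:20, 14:45–16:25.
Windows ≥ 40 min: 11:20–13:00, 14:45–16:25.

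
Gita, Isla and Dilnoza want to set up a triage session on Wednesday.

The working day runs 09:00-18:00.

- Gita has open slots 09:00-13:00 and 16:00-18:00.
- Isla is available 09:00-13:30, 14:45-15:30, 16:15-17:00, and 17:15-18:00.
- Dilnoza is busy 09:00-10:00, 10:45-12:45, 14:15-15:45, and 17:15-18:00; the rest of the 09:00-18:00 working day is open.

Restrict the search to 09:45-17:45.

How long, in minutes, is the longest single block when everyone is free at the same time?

45 minutes

Dilnoza free within 09:00–18:00: 10:00–10:45, 12:45–14:15, 15:45–17:15.
Gita ∩ Isla: 09:00–13:00, 16:15–17:00, 17:15–18:00.
Gita ∩ Isla ∩ Dilnoza: 10:00–10:45, 12:45–13:00, 16:15–17:00.
Restricted to 09:45–17:45: 10:00–10:45, 12:45–13:00, 16:15–17:00.
Common window lengths: 45, 15, 45 min; longest is 45.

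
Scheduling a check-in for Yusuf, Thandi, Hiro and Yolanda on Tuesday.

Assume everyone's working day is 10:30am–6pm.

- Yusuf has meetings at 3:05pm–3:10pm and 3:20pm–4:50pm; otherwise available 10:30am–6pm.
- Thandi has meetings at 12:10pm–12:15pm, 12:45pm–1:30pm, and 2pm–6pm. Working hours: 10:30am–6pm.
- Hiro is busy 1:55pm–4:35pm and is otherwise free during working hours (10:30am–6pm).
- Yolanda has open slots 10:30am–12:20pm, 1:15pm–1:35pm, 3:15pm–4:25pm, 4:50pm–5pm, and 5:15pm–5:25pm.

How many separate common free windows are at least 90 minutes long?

Yusuf free within 10:30–18:00: 10:30–15:05, 15:10–15:20, 16:50–18:00.
Thandi free within 10:30–18:00: 10:30–12:10, 12:15–12:45, 13:30–14:00.
Hiro free within 10:30–18:00: 10:30–13:55, 16:35–18:00.
Yusuf ∩ Thandi: 10:30–12:10, 12:15–12:45, 13:30–14:00.
Yusuf ∩ Thandi ∩ Hiro: 10:30–12:10, 12:15–12:45, 13:30–13:55.
Yusuf ∩ Thandi ∩ Hiro ∩ Yolanda: 10:30–12:10, 12:15–12:20, 13:30–13:35.
Windows ≥ 90 min: 10:30–12:10.
That's 1 window.

1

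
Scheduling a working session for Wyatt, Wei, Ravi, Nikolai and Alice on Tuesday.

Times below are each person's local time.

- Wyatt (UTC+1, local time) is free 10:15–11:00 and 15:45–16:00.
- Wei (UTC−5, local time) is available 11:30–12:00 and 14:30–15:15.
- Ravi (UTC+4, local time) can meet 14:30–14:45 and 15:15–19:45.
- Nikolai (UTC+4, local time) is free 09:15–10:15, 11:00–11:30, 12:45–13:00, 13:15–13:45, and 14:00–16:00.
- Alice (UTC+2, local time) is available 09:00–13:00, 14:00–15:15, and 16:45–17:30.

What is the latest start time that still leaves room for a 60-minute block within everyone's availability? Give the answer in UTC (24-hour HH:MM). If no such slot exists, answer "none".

none

Wyatt → UTC: 09:15–10:00, 14:45–15:00.
Wei → UTC: 16:30–17:00, 19:30–20:15.
Ravi → UTC: 10:30–10:45, 11:15–15:45.
Nikolai → UTC: 05:15–06:15, 07:00–07:30, 08:45–09:00, 09:15–09:45, 10:00–12:00.
Alice → UTC: 07:00–11:00, 12:00–13:15, 14:45–15:30.
Wyatt ∩ Wei: (none).
Wyatt ∩ Wei ∩ Ravi: (none).
Wyatt ∩ Wei ∩ Ravi ∩ Nikolai: (none).
Wyatt ∩ Wei ∩ Ravi ∩ Nikolai ∩ Alice: (none).
Windows ≥ 60 min: (none).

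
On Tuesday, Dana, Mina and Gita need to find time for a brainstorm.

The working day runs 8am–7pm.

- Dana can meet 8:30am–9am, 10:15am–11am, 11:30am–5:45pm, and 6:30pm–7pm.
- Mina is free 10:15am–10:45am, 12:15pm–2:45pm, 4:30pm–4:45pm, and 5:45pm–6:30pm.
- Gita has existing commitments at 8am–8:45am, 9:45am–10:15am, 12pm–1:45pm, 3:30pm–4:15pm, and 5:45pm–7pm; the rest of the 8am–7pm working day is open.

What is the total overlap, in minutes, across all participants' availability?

105 minutes

Gita free within 08:00–19:00: 08:45–09:45, 10:15–12:00, 13:45–15:30, 16:15–17:45.
Dana ∩ Mina: 10:15–10:45, 12:15–14:45, 16:30–16:45.
Dana ∩ Mina ∩ Gita: 10:15–10:45, 13:45–14:45, 16:30–16:45.
Total common minutes: 30 + 60 + 15 = 105.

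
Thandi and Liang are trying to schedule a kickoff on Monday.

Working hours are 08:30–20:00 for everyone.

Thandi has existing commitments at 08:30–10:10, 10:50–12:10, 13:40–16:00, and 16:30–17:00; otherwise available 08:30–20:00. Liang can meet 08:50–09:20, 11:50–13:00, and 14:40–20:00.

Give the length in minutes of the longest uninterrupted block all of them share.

180 minutes

Thandi free within 08:30–20:00: 10:10–10:50, 12:10–13:40, 16:00–16:30, 17:00–20:00.
Thandi ∩ Liang: 12:10–13:00, 16:00–16:30, 17:00–20:00.
Common window lengths: 50, 30, 180 min; longest is 180.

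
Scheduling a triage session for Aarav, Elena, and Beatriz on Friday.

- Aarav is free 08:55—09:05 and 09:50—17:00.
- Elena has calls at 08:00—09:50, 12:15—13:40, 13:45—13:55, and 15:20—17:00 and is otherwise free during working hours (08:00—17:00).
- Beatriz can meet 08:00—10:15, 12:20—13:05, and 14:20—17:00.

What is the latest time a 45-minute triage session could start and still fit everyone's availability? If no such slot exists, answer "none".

Elena free within 08:00–17:00: 09:50–12:15, 13:40–13:45, 13:55–15:20.
Aarav ∩ Elena: 09:50–12:15, 13:40–13:45, 13:55–15:20.
Aarav ∩ Elena ∩ Beatriz: 09:50–10:15, 14:20–15:20.
Windows ≥ 45 min: 14:20–15:20.
Latest start in the last window 14:20–15:20 is 15:20 − 45 min = 14:35.

14:35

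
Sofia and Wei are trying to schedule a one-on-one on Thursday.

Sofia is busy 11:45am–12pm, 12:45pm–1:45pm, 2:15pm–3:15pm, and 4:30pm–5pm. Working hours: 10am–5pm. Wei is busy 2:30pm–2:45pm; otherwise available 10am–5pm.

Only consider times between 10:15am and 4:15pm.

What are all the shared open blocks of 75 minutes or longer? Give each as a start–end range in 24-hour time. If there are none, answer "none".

Sofia free within 10:00–17:00: 10:00–11:45, 12:00–12:45, 13:45–14:15, 15:15–16:30.
Wei free within 10:00–17:00: 10:00–14:30, 14:45–17:00.
Sofia ∩ Wei: 10:00–11:45, 12:00–12:45, 13:45–14:15, 15:15–16:30.
Restricted to 10:15–16:15: 10:15–11:45, 12:00–12:45, 13:45–14:15, 15:15–16:15.
Windows ≥ 75 min: 10:15–11:45.

10:15–11:45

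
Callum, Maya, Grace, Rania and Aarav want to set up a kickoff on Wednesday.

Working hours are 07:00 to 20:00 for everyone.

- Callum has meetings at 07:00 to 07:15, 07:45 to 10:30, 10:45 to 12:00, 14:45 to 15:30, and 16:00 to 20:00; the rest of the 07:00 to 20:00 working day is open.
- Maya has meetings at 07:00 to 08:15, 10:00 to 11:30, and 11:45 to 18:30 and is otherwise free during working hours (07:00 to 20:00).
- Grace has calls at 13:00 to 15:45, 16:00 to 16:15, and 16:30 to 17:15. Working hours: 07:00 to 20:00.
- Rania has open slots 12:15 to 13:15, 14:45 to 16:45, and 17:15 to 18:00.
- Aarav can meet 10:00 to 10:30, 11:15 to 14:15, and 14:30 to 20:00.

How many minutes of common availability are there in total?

0 minutes

Callum free within 07:00–20:00: 07:15–07:45, 10:30–10:45, 12:00–14:45, 15:30–16:00.
Maya free within 07:00–20:00: 08:15–10:00, 11:30–11:45, 18:30–20:00.
Grace free within 07:00–20:00: 07:00–13:00, 15:45–16:00, 16:15–16:30, 17:15–20:00.
Callum ∩ Maya: (none).
Callum ∩ Maya ∩ Grace: (none).
Callum ∩ Maya ∩ Grace ∩ Rania: (none).
Callum ∩ Maya ∩ Grace ∩ Rania ∩ Aarav: (none).
Total common minutes: 0.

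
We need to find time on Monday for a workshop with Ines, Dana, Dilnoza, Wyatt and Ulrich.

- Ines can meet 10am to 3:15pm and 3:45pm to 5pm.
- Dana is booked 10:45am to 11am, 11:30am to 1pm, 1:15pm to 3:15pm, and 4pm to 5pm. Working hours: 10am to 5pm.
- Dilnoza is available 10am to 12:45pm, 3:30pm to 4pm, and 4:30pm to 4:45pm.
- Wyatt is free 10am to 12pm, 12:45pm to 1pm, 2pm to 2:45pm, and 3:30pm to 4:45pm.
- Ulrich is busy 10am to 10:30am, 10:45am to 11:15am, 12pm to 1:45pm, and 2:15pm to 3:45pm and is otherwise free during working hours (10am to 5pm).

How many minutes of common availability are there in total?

Dana free within 10:00–17:00: 10:00–10:45, 11:00–11:30, 13:00–13:15, 15:15–16:00.
Ulrich free within 10:00–17:00: 10:30–10:45, 11:15–12:00, 13:45–14:15, 15:45–17:00.
Ines ∩ Dana: 10:00–10:45, 11:00–11:30, 13:00–13:15, 15:45–16:00.
Ines ∩ Dana ∩ Dilnoza: 10:00–10:45, 11:00–11:30, 15:45–16:00.
Ines ∩ Dana ∩ Dilnoza ∩ Wyatt: 10:00–10:45, 11:00–11:30, 15:45–16:00.
Ines ∩ Dana ∩ Dilnoza ∩ Wyatt ∩ Ulrich: 10:30–10:45, 11:15–11:30, 15:45–16:00.
Total common minutes: 15 + 15 + 15 = 45.

45 minutes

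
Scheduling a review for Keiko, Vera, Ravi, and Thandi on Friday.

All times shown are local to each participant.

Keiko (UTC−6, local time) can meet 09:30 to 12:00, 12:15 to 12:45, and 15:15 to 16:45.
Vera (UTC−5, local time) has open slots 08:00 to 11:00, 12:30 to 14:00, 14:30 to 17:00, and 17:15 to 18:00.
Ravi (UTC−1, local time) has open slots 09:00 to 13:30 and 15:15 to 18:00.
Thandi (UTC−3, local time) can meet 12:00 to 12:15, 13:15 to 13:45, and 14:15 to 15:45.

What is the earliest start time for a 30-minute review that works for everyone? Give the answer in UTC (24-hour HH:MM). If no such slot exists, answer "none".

17:30

Keiko → UTC: 15:30–18:00, 18:15–18:45, 21:15–22:45.
Vera → UTC: 13:00–16:00, 17:30–19:00, 19:30–22:00, 22:15–23:00.
Ravi → UTC: 10:00–14:30, 16:15–19:00.
Thandi → UTC: 15:00–15:15, 16:15–16:45, 17:15–18:45.
Keiko ∩ Vera: 15:30–16:00, 17:30–18:00, 18:15–18:45, 21:15–22:00, 22:15–22:45.
Keiko ∩ Vera ∩ Ravi: 17:30–18:00, 18:15–18:45.
Keiko ∩ Vera ∩ Ravi ∩ Thandi: 17:30–18:00, 18:15–18:45.
Windows ≥ 30 min: 17:30–18:00, 18:15–18:45.
Earliest such window starts at 17:30.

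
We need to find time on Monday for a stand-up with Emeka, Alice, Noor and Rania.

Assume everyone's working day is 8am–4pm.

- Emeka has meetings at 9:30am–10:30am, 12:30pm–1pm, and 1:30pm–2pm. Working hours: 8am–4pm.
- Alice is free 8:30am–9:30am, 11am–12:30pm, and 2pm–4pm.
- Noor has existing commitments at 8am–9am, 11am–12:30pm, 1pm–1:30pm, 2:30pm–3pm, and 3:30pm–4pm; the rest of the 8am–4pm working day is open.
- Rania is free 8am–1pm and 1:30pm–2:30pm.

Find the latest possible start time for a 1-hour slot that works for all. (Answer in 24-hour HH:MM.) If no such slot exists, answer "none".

Emeka free within 08:00–16:00: 08:00–09:30, 10:30–12:30, 13:00–13:30, 14:00–16:00.
Noor free within 08:00–16:00: 09:00–11:00, 12:30–13:00, 13:30–14:30, 15:00–15:30.
Emeka ∩ Alice: 08:30–09:30, 11:00–12:30, 14:00–16:00.
Emeka ∩ Alice ∩ Noor: 09:00–09:30, 14:00–14:30, 15:00–15:30.
Emeka ∩ Alice ∩ Noor ∩ Rania: 09:00–09:30, 14:00–14:30.
Windows ≥ 60 min: (none).

none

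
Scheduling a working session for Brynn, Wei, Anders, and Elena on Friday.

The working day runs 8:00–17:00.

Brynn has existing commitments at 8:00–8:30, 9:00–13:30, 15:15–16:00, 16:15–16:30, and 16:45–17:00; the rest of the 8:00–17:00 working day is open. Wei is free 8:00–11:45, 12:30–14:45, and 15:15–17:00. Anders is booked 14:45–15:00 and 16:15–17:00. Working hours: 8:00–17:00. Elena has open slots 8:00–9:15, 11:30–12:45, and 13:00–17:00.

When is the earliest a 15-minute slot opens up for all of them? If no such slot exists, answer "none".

08:30

Brynn free within 08:00–17:00: 08:30–09:00, 13:30–15:15, 16:00–16:15, 16:30–16:45.
Anders free within 08:00–17:00: 08:00–14:45, 15:00–16:15.
Brynn ∩ Wei: 08:30–09:00, 13:30–14:45, 16:00–16:15, 16:30–16:45.
Brynn ∩ Wei ∩ Anders: 08:30–09:00, 13:30–14:45, 16:00–16:15.
Brynn ∩ Wei ∩ Anders ∩ Elena: 08:30–09:00, 13:30–14:45, 16:00–16:15.
Windows ≥ 15 min: 08:30–09:00, 13:30–14:45, 16:00–16:15.
Earliest such window starts at 08:30.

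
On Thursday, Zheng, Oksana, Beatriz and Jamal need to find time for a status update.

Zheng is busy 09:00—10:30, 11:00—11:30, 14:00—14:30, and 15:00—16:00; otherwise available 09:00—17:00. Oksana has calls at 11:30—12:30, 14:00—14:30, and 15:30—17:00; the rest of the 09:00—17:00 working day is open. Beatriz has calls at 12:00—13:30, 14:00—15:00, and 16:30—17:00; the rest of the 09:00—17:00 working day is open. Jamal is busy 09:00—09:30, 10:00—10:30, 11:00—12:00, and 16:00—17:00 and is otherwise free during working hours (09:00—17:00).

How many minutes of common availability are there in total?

Zheng free within 09:00–17:00: 10:30–11:00, 11:30–14:00, 14:30–15:00, 16:00–17:00.
Oksana free within 09:00–17:00: 09:00–11:30, 12:30–14:00, 14:30–15:30.
Beatriz free within 09:00–17:00: 09:00–12:00, 13:30–14:00, 15:00–16:30.
Jamal free within 09:00–17:00: 09:30–10:00, 10:30–11:00, 12:00–16:00.
Zheng ∩ Oksana: 10:30–11:00, 12:30–14:00, 14:30–15:00.
Zheng ∩ Oksana ∩ Beatriz: 10:30–11:00, 13:30–14:00.
Zheng ∩ Oksana ∩ Beatriz ∩ Jamal: 10:30–11:00, 13:30–14:00.
Total common minutes: 30 + 30 = 60.

60 minutes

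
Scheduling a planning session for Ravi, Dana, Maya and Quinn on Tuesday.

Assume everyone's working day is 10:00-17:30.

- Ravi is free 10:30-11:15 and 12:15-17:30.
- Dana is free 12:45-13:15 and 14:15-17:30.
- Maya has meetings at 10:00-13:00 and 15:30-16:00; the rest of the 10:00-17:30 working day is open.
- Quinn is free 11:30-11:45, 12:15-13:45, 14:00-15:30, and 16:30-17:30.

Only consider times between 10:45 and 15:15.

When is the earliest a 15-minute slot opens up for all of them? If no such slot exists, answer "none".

13:00

Maya free within 10:00–17:30: 13:00–15:30, 16:00–17:30.
Ravi ∩ Dana: 12:45–13:15, 14:15–17:30.
Ravi ∩ Dana ∩ Maya: 13:00–13:15, 14:15–15:30, 16:00–17:30.
Ravi ∩ Dana ∩ Maya ∩ Quinn: 13:00–13:15, 14:15–15:30, 16:30–17:30.
Restricted to 10:45–15:15: 13:00–13:15, 14:15–15:15.
Windows ≥ 15 min: 13:00–13:15, 14:15–15:15.
Earliest such window starts at 13:00.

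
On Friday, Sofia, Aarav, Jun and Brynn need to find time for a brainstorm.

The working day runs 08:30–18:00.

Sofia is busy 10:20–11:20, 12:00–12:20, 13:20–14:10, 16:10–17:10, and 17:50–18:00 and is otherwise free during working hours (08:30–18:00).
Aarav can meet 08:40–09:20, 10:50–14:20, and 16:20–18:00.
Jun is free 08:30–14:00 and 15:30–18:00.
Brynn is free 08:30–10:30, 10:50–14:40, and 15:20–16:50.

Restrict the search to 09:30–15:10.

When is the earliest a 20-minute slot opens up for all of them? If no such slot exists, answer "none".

11:20

Sofia free within 08:30–18:00: 08:30–10:20, 11:20–12:00, 12:20–13:20, 14:10–16:10, 17:10–17:50.
Sofia ∩ Aarav: 08:40–09:20, 11:20–12:00, 12:20–13:20, 14:10–14:20, 17:10–17:50.
Sofia ∩ Aarav ∩ Jun: 08:40–09:20, 11:20–12:00, 12:20–13:20, 17:10–17:50.
Sofia ∩ Aarav ∩ Jun ∩ Brynn: 08:40–09:20, 11:20–12:00, 12:20–13:20.
Restricted to 09:30–15:10: 11:20–12:00, 12:20–13:20.
Windows ≥ 20 min: 11:20–12:00, 12:20–13:20.
Earliest such window starts at 11:20.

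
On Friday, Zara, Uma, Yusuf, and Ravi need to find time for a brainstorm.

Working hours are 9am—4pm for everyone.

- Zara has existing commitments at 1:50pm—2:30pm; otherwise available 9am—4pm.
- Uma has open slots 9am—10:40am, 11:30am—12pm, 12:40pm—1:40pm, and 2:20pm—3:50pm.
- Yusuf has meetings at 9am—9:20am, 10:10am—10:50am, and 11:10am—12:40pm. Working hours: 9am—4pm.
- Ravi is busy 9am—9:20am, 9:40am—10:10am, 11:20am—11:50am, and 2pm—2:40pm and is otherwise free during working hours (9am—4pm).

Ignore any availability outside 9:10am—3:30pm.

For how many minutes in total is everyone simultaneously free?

Zara free within 09:00–16:00: 09:00–13:50, 14:30–16:00.
Yusuf free within 09:00–16:00: 09:20–10:10, 10:50–11:10, 12:40–16:00.
Ravi free within 09:00–16:00: 09:20–09:40, 10:10–11:20, 11:50–14:00, 14:40–16:00.
Zara ∩ Uma: 09:00–10:40, 11:30–12:00, 12:40–13:40, 14:30–15:50.
Zara ∩ Uma ∩ Yusuf: 09:20–10:10, 12:40–13:40, 14:30–15:50.
Zara ∩ Uma ∩ Yusuf ∩ Ravi: 09:20–09:40, 12:40–13:40, 14:40–15:50.
Restricted to 09:10–15:30: 09:20–09:40, 12:40–13:40, 14:40–15:30.
Total common minutes: 20 + 60 + 50 = 130.

130 minutes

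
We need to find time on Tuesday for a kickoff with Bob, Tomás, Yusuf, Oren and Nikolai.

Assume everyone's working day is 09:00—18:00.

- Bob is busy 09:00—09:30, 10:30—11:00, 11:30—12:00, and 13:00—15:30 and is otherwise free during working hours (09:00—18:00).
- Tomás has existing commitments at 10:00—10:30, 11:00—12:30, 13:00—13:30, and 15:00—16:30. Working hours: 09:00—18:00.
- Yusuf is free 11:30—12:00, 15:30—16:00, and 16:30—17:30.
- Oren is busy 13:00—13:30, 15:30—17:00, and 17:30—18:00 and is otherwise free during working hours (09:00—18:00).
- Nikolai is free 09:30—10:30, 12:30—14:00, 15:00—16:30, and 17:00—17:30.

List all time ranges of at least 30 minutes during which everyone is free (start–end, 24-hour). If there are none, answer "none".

17:00–17:30

Bob free within 09:00–18:00: 09:30–10:30, 11:00–11:30, 12:00–13:00, 15:30–18:00.
Tomás free within 09:00–18:00: 09:00–10:00, 10:30–11:00, 12:30–13:00, 13:30–15:00, 16:30–18:00.
Oren free within 09:00–18:00: 09:00–13:00, 13:30–15:30, 17:00–17:30.
Bob ∩ Tomás: 09:30–10:00, 12:30–13:00, 16:30–18:00.
Bob ∩ Tomás ∩ Yusuf: 16:30–17:30.
Bob ∩ Tomás ∩ Yusuf ∩ Oren: 17:00–17:30.
Bob ∩ Tomás ∩ Yusuf ∩ Oren ∩ Nikolai: 17:00–17:30.
Windows ≥ 30 min: 17:00–17:30.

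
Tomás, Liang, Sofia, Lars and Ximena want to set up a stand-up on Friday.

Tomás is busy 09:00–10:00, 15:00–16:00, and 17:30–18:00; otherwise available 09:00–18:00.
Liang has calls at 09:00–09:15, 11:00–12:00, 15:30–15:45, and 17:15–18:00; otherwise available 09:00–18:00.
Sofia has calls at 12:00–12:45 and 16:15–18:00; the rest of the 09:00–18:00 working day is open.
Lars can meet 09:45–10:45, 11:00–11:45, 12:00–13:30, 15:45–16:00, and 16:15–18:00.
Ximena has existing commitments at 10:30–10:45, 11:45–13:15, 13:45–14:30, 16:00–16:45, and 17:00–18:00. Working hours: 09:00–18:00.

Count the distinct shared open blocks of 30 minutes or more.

1

Tomás free within 09:00–18:00: 10:00–15:00, 16:00–17:30.
Liang free within 09:00–18:00: 09:15–11:00, 12:00–15:30, 15:45–17:15.
Sofia free within 09:00–18:00: 09:00–12:00, 12:45–16:15.
Ximena free within 09:00–18:00: 09:00–10:30, 10:45–11:45, 13:15–13:45, 14:30–16:00, 16:45–17:00.
Tomás ∩ Liang: 10:00–11:00, 12:00–15:00, 16:00–17:15.
Tomás ∩ Liang ∩ Sofia: 10:00–11:00, 12:45–15:00, 16:00–16:15.
Tomás ∩ Liang ∩ Sofia ∩ Lars: 10:00–10:45, 12:45–13:30.
Tomás ∩ Liang ∩ Sofia ∩ Lars ∩ Ximena: 10:00–10:30, 13:15–13:30.
Windows ≥ 30 min: 10:00–10:30.
That's 1 window.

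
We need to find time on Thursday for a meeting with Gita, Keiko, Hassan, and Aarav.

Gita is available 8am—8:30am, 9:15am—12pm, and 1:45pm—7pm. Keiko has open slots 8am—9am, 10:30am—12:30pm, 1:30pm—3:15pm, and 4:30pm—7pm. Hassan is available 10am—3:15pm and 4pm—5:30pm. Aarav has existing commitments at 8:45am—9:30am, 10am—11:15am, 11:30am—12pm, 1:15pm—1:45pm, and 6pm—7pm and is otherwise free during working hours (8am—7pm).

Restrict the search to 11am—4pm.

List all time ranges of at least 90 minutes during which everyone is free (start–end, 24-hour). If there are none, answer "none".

Aarav free within 08:00–19:00: 08:00–08:45, 09:30–10:00, 11:15–11:30, 12:00–13:15, 13:45–18:00.
Gita ∩ Keiko: 08:00–08:30, 10:30–12:00, 13:45–15:15, 16:30–19:00.
Gita ∩ Keiko ∩ Hassan: 10:30–12:00, 13:45–15:15, 16:30–17:30.
Gita ∩ Keiko ∩ Hassan ∩ Aarav: 11:15–11:30, 13:45–15:15, 16:30–17:30.
Restricted to 11:00–16:00: 11:15–11:30, 13:45–15:15.
Windows ≥ 90 min: 13:45–15:15.

13:45–15:15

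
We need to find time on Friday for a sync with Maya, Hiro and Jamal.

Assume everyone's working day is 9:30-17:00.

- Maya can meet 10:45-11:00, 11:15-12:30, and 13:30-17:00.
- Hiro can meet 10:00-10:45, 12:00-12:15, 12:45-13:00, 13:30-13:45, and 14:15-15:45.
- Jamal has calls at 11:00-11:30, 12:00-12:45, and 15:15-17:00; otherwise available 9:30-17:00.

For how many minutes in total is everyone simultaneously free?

75 minutes

Jamal free within 09:30–17:00: 09:30–11:00, 11:30–12:00, 12:45–15:15.
Maya ∩ Hiro: 12:00–12:15, 13:30–13:45, 14:15–15:45.
Maya ∩ Hiro ∩ Jamal: 13:30–13:45, 14:15–15:15.
Total common minutes: 15 + 60 = 75.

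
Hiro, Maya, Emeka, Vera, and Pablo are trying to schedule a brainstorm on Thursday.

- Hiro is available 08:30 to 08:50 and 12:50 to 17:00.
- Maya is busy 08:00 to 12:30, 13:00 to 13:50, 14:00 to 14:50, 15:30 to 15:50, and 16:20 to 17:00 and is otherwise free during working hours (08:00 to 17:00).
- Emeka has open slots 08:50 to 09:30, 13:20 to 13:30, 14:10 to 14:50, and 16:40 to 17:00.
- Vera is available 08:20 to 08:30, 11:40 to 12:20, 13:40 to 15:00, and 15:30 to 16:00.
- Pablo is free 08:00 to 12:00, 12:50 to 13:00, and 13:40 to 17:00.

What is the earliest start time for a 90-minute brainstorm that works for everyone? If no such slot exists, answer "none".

Maya free within 08:00–17:00: 12:30–13:00, 13:50–14:00, 14:50–15:30, 15:50–16:20.
Hiro ∩ Maya: 12:50–13:00, 13:50–14:00, 14:50–15:30, 15:50–16:20.
Hiro ∩ Maya ∩ Emeka: (none).
Hiro ∩ Maya ∩ Emeka ∩ Vera: (none).
Hiro ∩ Maya ∩ Emeka ∩ Vera ∩ Pablo: (none).
Windows ≥ 90 min: (none).

none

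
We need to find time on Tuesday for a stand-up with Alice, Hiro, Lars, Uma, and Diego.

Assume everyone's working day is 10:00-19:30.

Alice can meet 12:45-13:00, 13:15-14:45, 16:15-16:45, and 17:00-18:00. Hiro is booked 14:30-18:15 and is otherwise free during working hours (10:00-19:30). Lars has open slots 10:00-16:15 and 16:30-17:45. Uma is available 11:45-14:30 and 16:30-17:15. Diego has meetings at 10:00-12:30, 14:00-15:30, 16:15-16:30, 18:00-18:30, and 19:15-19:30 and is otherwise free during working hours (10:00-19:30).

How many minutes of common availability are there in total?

Hiro free within 10:00–19:30: 10:00–14:30, 18:15–19:30.
Diego free within 10:00–19:30: 12:30–14:00, 15:30–16:15, 16:30–18:00, 18:30–19:15.
Alice ∩ Hiro: 12:45–13:00, 13:15–14:30.
Alice ∩ Hiro ∩ Lars: 12:45–13:00, 13:15–14:30.
Alice ∩ Hiro ∩ Lars ∩ Uma: 12:45–13:00, 13:15–14:30.
Alice ∩ Hiro ∩ Lars ∩ Uma ∩ Diego: 12:45–13:00, 13:15–14:00.
Total common minutes: 15 + 45 = 60.

60 minutes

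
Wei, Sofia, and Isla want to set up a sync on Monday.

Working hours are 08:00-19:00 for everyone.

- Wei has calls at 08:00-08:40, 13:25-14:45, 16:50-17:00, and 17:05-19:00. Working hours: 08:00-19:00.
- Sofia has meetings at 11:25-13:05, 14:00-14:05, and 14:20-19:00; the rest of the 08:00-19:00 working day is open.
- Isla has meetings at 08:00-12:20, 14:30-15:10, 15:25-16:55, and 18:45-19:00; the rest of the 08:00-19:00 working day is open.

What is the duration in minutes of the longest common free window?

Wei free within 08:00–19:00: 08:40–13:25, 14:45–16:50, 17:00–17:05.
Sofia free within 08:00–19:00: 08:00–11:25, 13:05–14:00, 14:05–14:20.
Isla free within 08:00–19:00: 12:20–14:30, 15:10–15:25, 16:55–18:45.
Wei ∩ Sofia: 08:40–11:25, 13:05–13:25.
Wei ∩ Sofia ∩ Isla: 13:05–13:25.
Single common window of 20 minutes.

20 minutes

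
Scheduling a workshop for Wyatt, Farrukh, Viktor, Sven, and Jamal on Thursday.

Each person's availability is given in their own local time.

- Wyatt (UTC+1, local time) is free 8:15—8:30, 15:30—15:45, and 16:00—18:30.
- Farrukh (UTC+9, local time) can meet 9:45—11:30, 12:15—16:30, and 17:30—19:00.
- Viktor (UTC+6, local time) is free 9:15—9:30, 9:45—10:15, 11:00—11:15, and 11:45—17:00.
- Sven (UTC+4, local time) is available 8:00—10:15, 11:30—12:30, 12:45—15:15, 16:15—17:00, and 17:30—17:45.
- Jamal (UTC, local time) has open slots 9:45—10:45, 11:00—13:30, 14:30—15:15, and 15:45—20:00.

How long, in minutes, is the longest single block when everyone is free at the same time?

0 minutes

Wyatt → UTC: 07:15–07:30, 14:30–14:45, 15:00–17:30.
Farrukh → UTC: 00:45–02:30, 03:15–07:30, 08:30–10:00.
Viktor → UTC: 03:15–03:30, 03:45–04:15, 05:00–05:15, 05:45–11:00.
Sven → UTC: 04:00–06:15, 07:30–08:30, 08:45–11:15, 12:15–13:00, 13:30–13:45.
Jamal → UTC: 09:45–10:45, 11:00–13:30, 14:30–15:15, 15:45–20:00.
Wyatt ∩ Farrukh: 07:15–07:30.
Wyatt ∩ Farrukh ∩ Viktor: 07:15–07:30.
Wyatt ∩ Farrukh ∩ Viktor ∩ Sven: (none).
Wyatt ∩ Farrukh ∩ Viktor ∩ Sven ∩ Jamal: (none).
No common window.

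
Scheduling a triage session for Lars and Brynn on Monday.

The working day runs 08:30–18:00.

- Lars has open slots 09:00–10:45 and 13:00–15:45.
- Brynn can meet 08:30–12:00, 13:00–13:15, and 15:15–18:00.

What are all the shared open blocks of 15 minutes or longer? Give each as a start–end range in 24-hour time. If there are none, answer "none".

09:00–10:45, 13:00–13:15, 15:15–15:45

Lars ∩ Brynn: 09:00–10:45, 13:00–13:15, 15:15–15:45.
Windows ≥ 15 min: 09:00–10:45, 13:00–13:15, 15:15–15:45.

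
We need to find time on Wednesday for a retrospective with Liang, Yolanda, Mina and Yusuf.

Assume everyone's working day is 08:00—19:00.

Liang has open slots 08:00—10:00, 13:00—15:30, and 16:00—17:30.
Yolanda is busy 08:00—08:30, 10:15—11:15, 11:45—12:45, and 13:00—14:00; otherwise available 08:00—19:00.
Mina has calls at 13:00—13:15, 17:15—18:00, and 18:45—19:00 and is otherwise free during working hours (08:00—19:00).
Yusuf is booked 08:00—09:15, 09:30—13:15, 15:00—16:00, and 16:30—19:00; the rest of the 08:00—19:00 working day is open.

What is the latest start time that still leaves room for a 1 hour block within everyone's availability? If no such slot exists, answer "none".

Yolanda free within 08:00–19:00: 08:30–10:15, 11:15–11:45, 12:45–13:00, 14:00–19:00.
Mina free within 08:00–19:00: 08:00–13:00, 13:15–17:15, 18:00–18:45.
Yusuf free within 08:00–19:00: 09:15–09:30, 13:15–15:00, 16:00–16:30.
Liang ∩ Yolanda: 08:30–10:00, 14:00–15:30, 16:00–17:30.
Liang ∩ Yolanda ∩ Mina: 08:30–10:00, 14:00–15:30, 16:00–17:15.
Liang ∩ Yolanda ∩ Mina ∩ Yusuf: 09:15–09:30, 14:00–15:00, 16:00–16:30.
Windows ≥ 60 min: 14:00–15:00.
Latest start in the last window 14:00–15:00 is 15:00 − 60 min = 14:00.

14:00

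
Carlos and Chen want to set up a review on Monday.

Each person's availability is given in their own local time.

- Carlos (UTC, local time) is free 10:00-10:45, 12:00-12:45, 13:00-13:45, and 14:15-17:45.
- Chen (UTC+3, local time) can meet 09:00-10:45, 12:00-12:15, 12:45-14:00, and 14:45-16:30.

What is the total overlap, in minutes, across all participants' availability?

120 minutes

Carlos → UTC: 10:00–10:45, 12:00–12:45, 13:00–13:45, 14:15–17:45.
Chen → UTC: 06:00–07:45, 09:00–09:15, 09:45–11:00, 11:45–13:30.
Carlos ∩ Chen: 10:00–10:45, 12:00–12:45, 13:00–13:30.
Total common minutes: 45 + 45 + 30 = 120.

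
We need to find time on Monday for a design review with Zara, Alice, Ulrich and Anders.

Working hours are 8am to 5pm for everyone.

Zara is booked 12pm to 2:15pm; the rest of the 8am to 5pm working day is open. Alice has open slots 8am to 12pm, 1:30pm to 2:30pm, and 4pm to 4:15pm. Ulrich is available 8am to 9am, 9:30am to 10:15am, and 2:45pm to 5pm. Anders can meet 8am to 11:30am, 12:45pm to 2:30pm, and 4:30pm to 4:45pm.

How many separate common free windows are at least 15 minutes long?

2

Zara free within 08:00–17:00: 08:00–12:00, 14:15–17:00.
Zara ∩ Alice: 08:00–12:00, 14:15–14:30, 16:00–16:15.
Zara ∩ Alice ∩ Ulrich: 08:00–09:00, 09:30–10:15, 16:00–16:15.
Zara ∩ Alice ∩ Ulrich ∩ Anders: 08:00–09:00, 09:30–10:15.
Windows ≥ 15 min: 08:00–09:00, 09:30–10:15.
That's 2 windows.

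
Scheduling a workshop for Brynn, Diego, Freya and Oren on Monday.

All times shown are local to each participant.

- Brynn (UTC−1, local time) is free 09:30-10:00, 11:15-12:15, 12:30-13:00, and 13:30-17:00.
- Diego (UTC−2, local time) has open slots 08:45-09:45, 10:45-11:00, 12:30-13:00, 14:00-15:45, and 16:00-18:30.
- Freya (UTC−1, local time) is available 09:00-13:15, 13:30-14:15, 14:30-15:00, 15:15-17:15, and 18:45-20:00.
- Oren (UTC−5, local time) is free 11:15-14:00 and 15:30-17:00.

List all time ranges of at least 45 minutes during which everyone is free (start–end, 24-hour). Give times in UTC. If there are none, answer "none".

Brynn → UTC: 10:30–11:00, 12:15–13:15, 13:30–14:00, 14:30–18:00.
Diego → UTC: 10:45–11:45, 12:45–13:00, 14:30–15:00, 16:00–17:45, 18:00–20:30.
Freya → UTC: 10:00–14:15, 14:30–15:15, 15:30–16:00, 16:15–18:15, 19:45–21:00.
Oren → UTC: 16:15–19:00, 20:30–22:00.
Brynn ∩ Diego: 10:45–11:00, 12:45–13:00, 14:30–15:00, 16:00–17:45.
Brynn ∩ Diego ∩ Freya: 10:45–11:00, 12:45–13:00, 14:30–15:00, 16:15–17:45.
Brynn ∩ Diego ∩ Freya ∩ Oren: 16:15–17:45.
Windows ≥ 45 min: 16:15–17:45.

16:15–17:45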